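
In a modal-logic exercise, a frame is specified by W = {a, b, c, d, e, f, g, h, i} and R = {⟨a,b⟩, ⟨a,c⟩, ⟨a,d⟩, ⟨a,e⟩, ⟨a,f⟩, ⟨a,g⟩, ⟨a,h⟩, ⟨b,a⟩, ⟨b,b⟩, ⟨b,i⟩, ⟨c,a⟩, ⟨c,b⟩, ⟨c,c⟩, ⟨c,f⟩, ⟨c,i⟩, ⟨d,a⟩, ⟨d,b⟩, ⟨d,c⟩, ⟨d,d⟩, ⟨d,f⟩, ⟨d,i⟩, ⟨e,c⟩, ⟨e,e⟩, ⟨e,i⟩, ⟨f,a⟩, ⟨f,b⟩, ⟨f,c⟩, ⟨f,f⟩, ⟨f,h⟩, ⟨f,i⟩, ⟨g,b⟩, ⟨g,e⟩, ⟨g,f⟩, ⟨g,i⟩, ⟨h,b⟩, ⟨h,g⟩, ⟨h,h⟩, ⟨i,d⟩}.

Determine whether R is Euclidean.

No

Euclidean: no — a R b and a R c, but not b R c.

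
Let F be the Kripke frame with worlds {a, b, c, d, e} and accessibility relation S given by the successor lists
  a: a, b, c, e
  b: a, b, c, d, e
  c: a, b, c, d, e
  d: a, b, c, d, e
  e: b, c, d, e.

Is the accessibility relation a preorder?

Reflexive: yes — every world is S-related to itself.
Transitive: no — a S b and b S d, but not a S d.
So S is not a preorder.

No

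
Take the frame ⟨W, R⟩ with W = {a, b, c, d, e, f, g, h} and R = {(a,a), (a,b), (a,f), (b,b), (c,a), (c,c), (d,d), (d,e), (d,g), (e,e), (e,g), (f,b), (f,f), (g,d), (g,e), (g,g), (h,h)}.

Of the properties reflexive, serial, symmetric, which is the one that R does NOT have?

Reflexive: yes — every world is R-related to itself.
Serial: yes — every world has a successor (e.g. a R a).
Symmetric: no — a R b but not b R a.
Only symmetric fails.

symmetric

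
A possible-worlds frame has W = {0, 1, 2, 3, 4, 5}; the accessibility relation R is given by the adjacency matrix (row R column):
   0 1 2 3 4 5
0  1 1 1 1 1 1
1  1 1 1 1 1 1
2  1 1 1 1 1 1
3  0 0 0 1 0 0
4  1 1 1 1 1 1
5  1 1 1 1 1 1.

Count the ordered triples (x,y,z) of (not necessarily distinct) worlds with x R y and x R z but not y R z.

Enumerating: (0,3,0), (0,3,1), (0,3,2), (0,3,4), (0,3,5), (1,3,0), (1,3,1), (1,3,2), (1,3,4), (1,3,5), (2,3,0), (2,3,1), … and 13 more.
Total: 25.

25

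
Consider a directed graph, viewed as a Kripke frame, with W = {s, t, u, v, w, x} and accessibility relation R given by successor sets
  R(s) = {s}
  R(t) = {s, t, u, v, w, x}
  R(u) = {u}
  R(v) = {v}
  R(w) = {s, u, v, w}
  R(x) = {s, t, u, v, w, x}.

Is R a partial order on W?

Reflexive: yes — every world is R-related to itself.
Transitive: yes — every two-step R-path is closed by a direct edge.
Antisymmetric: no — t R x and x R t with t ≠ x.
So R is not a partial order.

No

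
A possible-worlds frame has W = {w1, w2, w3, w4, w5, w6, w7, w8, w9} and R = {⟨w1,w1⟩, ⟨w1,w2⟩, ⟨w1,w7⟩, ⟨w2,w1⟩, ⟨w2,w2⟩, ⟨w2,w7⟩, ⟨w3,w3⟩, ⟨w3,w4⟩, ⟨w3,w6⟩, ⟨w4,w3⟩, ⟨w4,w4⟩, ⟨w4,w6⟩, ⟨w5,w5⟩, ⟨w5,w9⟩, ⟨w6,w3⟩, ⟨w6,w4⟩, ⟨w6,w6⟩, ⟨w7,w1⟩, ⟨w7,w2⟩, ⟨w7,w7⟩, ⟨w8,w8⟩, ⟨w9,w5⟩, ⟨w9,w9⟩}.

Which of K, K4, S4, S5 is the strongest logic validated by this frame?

Transitive (axiom 4): yes — every two-step R-path is closed by a direct edge.
Reflexive (axiom T): yes — every world is R-related to itself.
Euclidean (axiom 5): yes — any two successors of a common world are R-related.
So F validates K, K4, S4, S5. The strongest is S5.

S5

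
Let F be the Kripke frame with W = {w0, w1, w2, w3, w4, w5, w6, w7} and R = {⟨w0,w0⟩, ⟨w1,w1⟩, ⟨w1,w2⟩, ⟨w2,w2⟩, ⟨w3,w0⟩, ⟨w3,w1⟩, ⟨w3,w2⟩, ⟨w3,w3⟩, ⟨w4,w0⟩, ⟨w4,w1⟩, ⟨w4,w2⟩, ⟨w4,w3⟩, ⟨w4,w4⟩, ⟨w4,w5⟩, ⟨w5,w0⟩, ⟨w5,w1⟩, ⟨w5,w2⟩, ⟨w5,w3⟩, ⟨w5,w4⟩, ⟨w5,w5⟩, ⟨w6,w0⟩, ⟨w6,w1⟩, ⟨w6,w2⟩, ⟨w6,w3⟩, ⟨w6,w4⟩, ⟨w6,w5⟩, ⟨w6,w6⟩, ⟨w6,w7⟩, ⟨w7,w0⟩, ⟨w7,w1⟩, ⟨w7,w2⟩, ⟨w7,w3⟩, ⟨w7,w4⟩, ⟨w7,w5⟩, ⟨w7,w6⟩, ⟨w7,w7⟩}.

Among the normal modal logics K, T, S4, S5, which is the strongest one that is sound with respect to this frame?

S4

Reflexive (axiom T): yes — every world is R-related to itself.
Transitive (axiom 4): yes — every two-step R-path is closed by a direct edge.
Euclidean (axiom 5): no — w3 R w0 and w3 R w1, but not w0 R w1.
So F validates K, T, S4; S5 would additionally require R to be Euclidean. The strongest is S4.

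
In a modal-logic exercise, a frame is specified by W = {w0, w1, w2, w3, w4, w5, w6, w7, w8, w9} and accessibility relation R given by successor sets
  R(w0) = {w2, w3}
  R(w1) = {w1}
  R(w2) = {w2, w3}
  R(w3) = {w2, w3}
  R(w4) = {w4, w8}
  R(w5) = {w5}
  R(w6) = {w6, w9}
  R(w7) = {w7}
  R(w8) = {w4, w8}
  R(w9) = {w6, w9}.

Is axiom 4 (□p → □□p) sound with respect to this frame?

Yes

Axiom 4 corresponds to the accessibility relation being transitive.
Transitive: yes — every two-step R-path is closed by a direct edge.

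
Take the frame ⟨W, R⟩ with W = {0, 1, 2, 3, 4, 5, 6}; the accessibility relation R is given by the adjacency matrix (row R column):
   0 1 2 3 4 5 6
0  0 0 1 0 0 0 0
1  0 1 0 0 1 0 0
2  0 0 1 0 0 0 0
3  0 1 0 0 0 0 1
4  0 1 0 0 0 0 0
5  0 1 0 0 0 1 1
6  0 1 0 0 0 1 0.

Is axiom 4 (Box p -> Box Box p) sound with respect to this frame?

No

By correspondence theory, 4 is valid on a frame iff R is transitive.
Transitive: no — 3 R 1 and 1 R 4, but not 3 R 4.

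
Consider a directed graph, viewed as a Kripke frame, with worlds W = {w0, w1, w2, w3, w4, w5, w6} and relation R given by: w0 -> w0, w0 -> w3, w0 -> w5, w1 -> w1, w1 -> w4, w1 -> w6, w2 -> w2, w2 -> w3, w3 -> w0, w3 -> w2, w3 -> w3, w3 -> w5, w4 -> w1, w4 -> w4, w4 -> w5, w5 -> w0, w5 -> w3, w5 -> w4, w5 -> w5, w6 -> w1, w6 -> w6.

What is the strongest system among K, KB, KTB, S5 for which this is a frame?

Symmetric (axiom B): yes — every pair in R has its reverse in R.
Reflexive (axiom T): yes — every world is R-related to itself.
Euclidean (axiom 5): no — w1 R w4 and w1 R w6, but not w4 R w6.
So F validates K, KB, KTB; S5 would additionally require R to be Euclidean. The strongest is KTB.

KTB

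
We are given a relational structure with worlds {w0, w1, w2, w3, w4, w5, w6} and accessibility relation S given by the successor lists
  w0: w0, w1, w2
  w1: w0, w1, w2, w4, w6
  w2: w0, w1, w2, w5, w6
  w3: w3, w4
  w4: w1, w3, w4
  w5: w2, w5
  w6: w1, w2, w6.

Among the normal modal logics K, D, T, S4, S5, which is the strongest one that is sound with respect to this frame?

Serial (axiom D): yes — every world has a successor (e.g. w0 S w0).
Reflexive (axiom T): yes — every world is S-related to itself.
Transitive (axiom 4): no — w0 S w1 and w1 S w4, but not w0 S w4.
Euclidean (axiom 5): no — w1 S w0 and w1 S w4, but not w0 S w4.
So F validates K, D, T; S4 would additionally require S to be transitive. The strongest is T.

T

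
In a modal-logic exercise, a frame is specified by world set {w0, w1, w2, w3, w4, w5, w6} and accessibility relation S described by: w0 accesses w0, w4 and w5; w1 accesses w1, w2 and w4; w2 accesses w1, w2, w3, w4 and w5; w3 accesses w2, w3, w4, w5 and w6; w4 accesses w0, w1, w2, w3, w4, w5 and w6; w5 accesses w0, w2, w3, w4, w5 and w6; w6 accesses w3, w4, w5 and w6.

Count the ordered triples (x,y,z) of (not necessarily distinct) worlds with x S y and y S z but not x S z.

Enumerating: (w0,w4,w1), (w0,w4,w2), (w0,w4,w3), (w0,w4,w6), (w0,w5,w2), (w0,w5,w3), (w0,w5,w6), (w1,w2,w3), (w1,w2,w5), (w1,w4,w0), (w1,w4,w3), (w1,w4,w5), … and 18 more.
Total: 30.

30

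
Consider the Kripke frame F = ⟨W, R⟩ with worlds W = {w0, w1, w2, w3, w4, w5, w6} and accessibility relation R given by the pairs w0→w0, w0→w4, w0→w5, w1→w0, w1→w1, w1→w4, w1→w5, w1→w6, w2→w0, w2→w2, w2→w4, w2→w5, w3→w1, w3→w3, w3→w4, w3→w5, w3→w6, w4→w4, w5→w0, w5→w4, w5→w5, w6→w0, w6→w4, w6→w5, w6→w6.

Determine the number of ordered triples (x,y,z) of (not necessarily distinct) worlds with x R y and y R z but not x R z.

Enumerating: (w3,w1,w0), (w3,w5,w0), (w3,w6,w0).

3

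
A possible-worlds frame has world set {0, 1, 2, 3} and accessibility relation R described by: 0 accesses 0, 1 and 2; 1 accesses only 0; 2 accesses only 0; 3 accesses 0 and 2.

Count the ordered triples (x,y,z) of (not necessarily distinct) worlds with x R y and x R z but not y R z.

Enumerating: (0,1,1), (0,1,2), (0,2,1), (0,2,2), (3,2,2).

5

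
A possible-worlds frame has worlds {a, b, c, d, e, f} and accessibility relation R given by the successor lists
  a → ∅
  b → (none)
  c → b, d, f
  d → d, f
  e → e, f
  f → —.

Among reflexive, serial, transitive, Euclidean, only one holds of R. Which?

transitive

Reflexive: no — a is not related to itself.
Serial: no — a has no R-successor.
Transitive: yes — every two-step R-path is closed by a direct edge.
Euclidean: no — c R b and c R d, but not b R d.
Only transitive holds.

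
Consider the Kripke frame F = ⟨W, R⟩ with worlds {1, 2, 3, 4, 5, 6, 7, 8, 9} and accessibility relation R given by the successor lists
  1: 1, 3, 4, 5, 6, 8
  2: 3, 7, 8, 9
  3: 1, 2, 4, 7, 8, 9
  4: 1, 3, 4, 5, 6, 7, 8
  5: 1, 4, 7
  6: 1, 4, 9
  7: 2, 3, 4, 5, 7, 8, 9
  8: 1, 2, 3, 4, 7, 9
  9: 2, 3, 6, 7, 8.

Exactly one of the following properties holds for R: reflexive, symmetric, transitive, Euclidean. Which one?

symmetric

Reflexive: no — 2 is not related to itself.
Symmetric: yes — every pair in R has its reverse in R.
Transitive: no — 1 R 3 and 3 R 2, but not 1 R 2.
Euclidean: no — 1 R 3 and 1 R 5, but not 3 R 5.
Only symmetric holds.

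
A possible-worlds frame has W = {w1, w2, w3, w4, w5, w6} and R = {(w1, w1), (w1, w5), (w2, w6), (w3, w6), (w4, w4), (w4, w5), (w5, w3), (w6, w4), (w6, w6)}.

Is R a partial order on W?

Reflexive: no — w2 is not related to itself.
Transitive: no — w1 R w5 and w5 R w3, but not w1 R w3.
Antisymmetric: yes — no distinct pair is related both ways.
So R is not a partial order.

No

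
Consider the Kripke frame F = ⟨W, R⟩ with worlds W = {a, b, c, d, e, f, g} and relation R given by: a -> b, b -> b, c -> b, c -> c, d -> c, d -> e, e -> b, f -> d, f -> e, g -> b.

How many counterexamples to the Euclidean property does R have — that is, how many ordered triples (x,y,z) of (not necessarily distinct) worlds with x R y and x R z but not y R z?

7

Enumerating: (c,b,c), (d,c,e), (d,e,c), (d,e,e), (f,d,d), (f,e,d), (f,e,e).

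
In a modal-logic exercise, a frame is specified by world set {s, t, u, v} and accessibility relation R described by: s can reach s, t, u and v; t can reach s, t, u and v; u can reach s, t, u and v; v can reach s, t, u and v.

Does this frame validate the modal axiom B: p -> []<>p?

The schema B characterises exactly the symmetric frames.
Symmetric: yes — every pair in R has its reverse in R.

Yes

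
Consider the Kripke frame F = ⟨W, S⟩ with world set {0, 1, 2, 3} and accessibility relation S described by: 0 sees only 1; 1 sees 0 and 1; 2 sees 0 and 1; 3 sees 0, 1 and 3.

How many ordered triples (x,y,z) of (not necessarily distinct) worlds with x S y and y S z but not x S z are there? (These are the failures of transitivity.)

Enumerating: (0,1,0).

1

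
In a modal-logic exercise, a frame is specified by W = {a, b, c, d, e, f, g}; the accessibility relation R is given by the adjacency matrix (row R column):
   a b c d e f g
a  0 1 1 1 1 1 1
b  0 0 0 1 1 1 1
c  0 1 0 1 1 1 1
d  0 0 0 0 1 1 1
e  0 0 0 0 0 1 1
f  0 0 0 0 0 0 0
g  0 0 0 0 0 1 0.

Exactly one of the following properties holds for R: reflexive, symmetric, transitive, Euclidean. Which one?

transitive

Reflexive: no — a is not related to itself.
Symmetric: no — a R b but not b R a.
Transitive: yes — every two-step R-path is closed by a direct edge.
Euclidean: no — a R b and a R c, but not b R c.
Only transitive holds.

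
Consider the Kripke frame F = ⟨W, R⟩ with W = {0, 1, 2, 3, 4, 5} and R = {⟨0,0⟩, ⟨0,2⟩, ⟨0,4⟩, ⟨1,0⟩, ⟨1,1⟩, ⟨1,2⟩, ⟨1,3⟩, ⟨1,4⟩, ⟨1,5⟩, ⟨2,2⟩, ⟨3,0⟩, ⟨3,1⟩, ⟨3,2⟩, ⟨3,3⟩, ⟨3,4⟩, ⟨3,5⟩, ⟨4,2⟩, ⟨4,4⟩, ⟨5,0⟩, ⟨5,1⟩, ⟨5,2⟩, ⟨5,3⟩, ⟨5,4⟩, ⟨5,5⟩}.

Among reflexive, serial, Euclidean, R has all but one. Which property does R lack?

Reflexive: yes — every world is R-related to itself.
Serial: yes — every world has a successor (e.g. 0 R 0).
Euclidean: no — 0 R 2 and 0 R 4, but not 2 R 4.
Only Euclidean fails.

Euclidean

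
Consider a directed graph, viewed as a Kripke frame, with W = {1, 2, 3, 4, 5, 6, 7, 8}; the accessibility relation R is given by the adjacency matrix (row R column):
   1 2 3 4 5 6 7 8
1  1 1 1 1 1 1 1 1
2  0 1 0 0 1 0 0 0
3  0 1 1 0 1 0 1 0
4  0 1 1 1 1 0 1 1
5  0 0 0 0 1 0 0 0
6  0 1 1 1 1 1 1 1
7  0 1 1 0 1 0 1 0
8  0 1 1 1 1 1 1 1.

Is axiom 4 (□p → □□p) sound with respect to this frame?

The schema 4 characterises exactly the transitive frames.
Transitive: no — 4 R 8 and 8 R 6, but not 4 R 6.

No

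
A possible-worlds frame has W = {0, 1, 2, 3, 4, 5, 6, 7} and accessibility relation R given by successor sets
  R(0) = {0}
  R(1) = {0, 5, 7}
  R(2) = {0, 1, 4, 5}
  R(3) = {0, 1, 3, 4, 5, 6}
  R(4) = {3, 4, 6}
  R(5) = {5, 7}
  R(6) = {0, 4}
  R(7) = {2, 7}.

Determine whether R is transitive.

No

Transitive: no — 1 R 7 and 7 R 2, but not 1 R 2.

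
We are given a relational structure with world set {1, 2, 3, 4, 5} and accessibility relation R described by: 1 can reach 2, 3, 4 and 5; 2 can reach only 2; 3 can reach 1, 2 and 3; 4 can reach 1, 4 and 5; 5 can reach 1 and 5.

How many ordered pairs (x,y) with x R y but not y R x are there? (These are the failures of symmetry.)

Enumerating: (1,2), (3,2), (4,5).

3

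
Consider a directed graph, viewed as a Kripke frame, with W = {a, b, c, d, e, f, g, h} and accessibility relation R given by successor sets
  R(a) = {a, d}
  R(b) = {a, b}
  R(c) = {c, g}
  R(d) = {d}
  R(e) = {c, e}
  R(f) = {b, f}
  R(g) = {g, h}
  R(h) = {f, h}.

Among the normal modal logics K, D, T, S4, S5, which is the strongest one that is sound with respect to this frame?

T

Serial (axiom D): yes — every world has a successor (e.g. a R a).
Reflexive (axiom T): yes — every world is R-related to itself.
Transitive (axiom 4): no — b R a and a R d, but not b R d.
Euclidean (axiom 5): no — a R d and a R a, but not d R a.
So F validates K, D, T; S4 would additionally require R to be transitive. The strongest is T.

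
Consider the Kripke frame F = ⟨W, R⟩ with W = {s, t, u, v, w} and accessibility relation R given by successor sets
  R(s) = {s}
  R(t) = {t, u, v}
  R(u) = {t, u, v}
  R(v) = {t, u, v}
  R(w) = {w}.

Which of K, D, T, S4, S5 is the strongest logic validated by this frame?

Serial (axiom D): yes — every world has a successor (e.g. s R s).
Reflexive (axiom T): yes — every world is R-related to itself.
Transitive (axiom 4): yes — every two-step R-path is closed by a direct edge.
Euclidean (axiom 5): yes — any two successors of a common world are R-related.
So F validates K, D, T, S4, S5. The strongest is S5.

S5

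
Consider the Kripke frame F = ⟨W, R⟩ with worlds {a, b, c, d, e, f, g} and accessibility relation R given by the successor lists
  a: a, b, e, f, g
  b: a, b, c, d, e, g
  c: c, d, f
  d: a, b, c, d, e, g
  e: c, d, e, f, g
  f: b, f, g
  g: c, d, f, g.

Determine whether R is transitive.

Transitive: no — a R b and b R c, but not a R c.

No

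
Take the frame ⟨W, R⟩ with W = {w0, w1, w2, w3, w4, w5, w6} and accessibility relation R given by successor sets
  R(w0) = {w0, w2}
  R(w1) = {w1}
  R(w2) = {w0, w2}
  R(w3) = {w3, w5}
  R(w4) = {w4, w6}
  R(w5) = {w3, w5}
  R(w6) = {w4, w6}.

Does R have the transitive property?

Yes

Transitive: yes — every two-step R-path is closed by a direct edge.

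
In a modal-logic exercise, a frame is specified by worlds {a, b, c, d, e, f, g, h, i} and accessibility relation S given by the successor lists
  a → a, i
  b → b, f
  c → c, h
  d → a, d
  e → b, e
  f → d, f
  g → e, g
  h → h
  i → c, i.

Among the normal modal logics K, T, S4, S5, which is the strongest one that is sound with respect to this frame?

Reflexive (axiom T): yes — every world is S-related to itself.
Transitive (axiom 4): no — a S i and i S c, but not a S c.
Euclidean (axiom 5): no — a S i and a S a, but not i S a.
So F validates K, T; S4 would additionally require S to be transitive. The strongest is T.

T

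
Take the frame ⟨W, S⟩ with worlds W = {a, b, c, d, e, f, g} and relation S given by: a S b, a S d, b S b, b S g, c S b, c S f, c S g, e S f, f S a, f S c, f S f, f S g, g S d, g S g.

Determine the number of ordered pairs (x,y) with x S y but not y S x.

9

Enumerating: (a,b), (a,d), (b,g), (c,b), (c,g), (e,f), (f,a), (f,g), (g,d).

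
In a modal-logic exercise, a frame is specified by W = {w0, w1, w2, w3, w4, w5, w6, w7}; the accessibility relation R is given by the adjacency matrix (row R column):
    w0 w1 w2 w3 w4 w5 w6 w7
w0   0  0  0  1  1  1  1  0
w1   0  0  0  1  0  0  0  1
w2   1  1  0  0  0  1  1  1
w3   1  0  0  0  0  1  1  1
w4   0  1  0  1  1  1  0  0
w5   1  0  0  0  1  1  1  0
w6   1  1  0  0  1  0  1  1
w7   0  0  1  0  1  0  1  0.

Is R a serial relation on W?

Yes

Serial: yes — every world has a successor (e.g. w0 R w3).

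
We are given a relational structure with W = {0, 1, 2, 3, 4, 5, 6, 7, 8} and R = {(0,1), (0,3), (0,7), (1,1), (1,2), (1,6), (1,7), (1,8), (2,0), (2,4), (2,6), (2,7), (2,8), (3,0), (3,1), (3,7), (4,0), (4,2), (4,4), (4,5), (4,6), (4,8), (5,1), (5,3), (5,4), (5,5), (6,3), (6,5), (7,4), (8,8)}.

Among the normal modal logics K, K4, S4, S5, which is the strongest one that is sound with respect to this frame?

K

Transitive (axiom 4): no — 0 R 1 and 1 R 2, but not 0 R 2.
Reflexive (axiom T): no — 0 is not related to itself.
Euclidean (axiom 5): no — 0 R 1 and 0 R 3, but not 1 R 3.
So F validates K; K4 would additionally require R to be transitive. The strongest is K.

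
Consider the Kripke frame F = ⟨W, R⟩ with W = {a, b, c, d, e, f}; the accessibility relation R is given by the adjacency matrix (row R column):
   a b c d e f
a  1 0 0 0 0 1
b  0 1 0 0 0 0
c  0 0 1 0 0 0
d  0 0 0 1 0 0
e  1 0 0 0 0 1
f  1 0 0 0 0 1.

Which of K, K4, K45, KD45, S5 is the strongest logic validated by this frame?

KD45

Transitive (axiom 4): yes — every two-step R-path is closed by a direct edge.
Euclidean (axiom 5): yes — any two successors of a common world are R-related.
Serial (axiom D): yes — every world has a successor (e.g. a R a).
Reflexive (axiom T): no — e is not related to itself.
So F validates K, K4, K45, KD45; S5 would additionally require R to be reflexive. The strongest is KD45.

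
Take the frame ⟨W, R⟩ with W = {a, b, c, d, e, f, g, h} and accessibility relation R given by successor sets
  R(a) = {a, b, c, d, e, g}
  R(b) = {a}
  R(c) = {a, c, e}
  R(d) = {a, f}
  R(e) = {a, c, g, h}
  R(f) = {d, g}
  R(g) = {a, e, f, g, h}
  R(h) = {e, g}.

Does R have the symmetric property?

Symmetric: yes — every pair in R has its reverse in R.

Yes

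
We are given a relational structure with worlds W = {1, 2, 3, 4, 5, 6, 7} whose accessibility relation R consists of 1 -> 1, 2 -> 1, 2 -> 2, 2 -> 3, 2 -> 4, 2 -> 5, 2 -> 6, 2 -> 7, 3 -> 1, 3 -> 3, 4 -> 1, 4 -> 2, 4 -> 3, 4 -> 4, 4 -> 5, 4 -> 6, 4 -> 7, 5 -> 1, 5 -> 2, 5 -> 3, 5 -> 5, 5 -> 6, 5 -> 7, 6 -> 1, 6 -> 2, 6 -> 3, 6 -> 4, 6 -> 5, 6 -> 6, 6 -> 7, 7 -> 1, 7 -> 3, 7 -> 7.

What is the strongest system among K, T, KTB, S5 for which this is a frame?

T

Reflexive (axiom T): yes — every world is R-related to itself.
Symmetric (axiom B): no — 2 R 1 but not 1 R 2.
Euclidean (axiom 5): no — 2 R 1 and 2 R 3, but not 1 R 3.
So F validates K, T; KTB would additionally require R to be symmetric. The strongest is T.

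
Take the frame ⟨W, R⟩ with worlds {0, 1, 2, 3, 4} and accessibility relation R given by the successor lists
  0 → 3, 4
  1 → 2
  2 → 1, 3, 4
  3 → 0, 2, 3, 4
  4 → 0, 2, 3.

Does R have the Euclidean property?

Euclidean: no — 2 R 1 and 2 R 3, but not 1 R 3.

No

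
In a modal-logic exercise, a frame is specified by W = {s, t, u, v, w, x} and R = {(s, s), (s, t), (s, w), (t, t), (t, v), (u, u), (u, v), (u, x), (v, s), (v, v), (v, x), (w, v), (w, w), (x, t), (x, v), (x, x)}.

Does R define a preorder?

No

Reflexive: yes — every world is R-related to itself.
Transitive: no — s R t and t R v, but not s R v.
So R is not a preorder.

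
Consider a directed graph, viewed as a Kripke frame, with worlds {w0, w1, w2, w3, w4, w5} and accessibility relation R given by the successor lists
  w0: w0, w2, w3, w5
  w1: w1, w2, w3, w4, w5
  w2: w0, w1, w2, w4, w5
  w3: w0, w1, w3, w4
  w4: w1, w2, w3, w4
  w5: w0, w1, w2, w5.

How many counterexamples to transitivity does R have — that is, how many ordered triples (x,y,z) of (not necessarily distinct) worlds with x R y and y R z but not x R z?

24

Enumerating: (w0,w2,w1), (w0,w2,w4), (w0,w3,w1), (w0,w3,w4), (w0,w5,w1), (w1,w2,w0), (w1,w3,w0), (w1,w5,w0), (w2,w0,w3), (w2,w1,w3), (w2,w4,w3), (w3,w0,w2), … and 12 more.
Total: 24.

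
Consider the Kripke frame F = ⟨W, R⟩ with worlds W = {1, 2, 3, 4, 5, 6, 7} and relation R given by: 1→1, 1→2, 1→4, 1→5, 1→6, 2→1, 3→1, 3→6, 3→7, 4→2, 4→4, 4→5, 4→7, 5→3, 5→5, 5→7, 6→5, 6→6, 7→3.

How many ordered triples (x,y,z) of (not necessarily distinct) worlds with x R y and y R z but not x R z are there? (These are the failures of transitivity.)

22

Enumerating: (1,4,7), (1,5,3), (1,5,7), (2,1,2), (2,1,4), (2,1,5), (2,1,6), (3,1,2), (3,1,4), (3,1,5), (3,6,5), (3,7,3), … and 10 more.
Total: 22.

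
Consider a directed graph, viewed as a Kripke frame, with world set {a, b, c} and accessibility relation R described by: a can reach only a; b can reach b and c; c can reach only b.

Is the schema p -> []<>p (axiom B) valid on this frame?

Yes

By correspondence theory, B is valid on a frame iff R is symmetric.
Symmetric: yes — every pair in R has its reverse in R.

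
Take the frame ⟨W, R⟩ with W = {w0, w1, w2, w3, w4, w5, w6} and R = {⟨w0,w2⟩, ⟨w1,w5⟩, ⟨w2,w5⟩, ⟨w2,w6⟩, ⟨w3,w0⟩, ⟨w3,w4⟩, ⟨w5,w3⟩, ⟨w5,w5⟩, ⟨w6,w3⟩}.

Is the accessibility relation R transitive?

No

Transitive: no — w0 R w2 and w2 R w5, but not w0 R w5.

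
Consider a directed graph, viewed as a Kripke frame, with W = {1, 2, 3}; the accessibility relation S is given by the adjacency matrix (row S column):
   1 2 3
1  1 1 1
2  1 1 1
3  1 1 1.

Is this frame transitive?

Transitive: yes — every two-step S-path is closed by a direct edge.

Yes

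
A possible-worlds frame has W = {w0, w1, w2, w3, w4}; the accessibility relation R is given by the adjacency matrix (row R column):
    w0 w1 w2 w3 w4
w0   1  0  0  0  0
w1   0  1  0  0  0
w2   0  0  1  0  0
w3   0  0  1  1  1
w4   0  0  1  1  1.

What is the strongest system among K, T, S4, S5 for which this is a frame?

S4

Reflexive (axiom T): yes — every world is R-related to itself.
Transitive (axiom 4): yes — every two-step R-path is closed by a direct edge.
Euclidean (axiom 5): no — w3 R w2 and w3 R w4, but not w2 R w4.
So F validates K, T, S4; S5 would additionally require R to be Euclidean. The strongest is S4.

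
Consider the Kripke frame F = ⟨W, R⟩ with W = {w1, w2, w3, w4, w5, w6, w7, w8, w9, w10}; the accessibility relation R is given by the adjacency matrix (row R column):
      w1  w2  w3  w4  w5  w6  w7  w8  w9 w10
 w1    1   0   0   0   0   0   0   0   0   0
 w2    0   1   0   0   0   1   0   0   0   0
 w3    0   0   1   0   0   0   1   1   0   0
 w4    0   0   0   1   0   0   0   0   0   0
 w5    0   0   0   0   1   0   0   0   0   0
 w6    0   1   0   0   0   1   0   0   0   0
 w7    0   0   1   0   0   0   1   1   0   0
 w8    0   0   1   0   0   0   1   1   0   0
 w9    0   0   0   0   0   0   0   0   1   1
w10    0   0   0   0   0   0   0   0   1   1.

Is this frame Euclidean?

Euclidean: yes — any two successors of a common world are R-related.

Yes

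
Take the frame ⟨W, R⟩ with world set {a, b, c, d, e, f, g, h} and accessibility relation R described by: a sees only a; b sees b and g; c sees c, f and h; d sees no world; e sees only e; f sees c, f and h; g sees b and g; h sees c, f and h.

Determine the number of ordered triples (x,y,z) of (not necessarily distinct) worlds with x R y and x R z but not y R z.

R is Euclidean; there are no such tuples.

0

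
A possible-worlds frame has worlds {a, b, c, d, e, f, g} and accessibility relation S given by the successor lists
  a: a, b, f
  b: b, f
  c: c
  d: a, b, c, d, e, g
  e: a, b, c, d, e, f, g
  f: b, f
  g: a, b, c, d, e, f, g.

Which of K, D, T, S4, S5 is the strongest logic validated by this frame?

T

Serial (axiom D): yes — every world has a successor (e.g. a S a).
Reflexive (axiom T): yes — every world is S-related to itself.
Transitive (axiom 4): no — d S a and a S f, but not d S f.
Euclidean (axiom 5): no — d S a and d S c, but not a S c.
So F validates K, D, T; S4 would additionally require S to be transitive. The strongest is T.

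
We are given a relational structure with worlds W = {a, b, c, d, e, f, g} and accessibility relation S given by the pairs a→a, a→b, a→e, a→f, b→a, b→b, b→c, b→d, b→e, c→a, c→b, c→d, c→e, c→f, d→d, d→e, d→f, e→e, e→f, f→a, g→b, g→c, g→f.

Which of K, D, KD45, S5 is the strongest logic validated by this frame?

Serial (axiom D): yes — every world has a successor (e.g. a S a).
Euclidean (axiom 5): no — a S b and a S f, but not b S f.
Transitive (axiom 4): no — a S b and b S c, but not a S c.
Reflexive (axiom T): no — c is not related to itself.
So F validates K, D; KD45 would additionally require S to be Euclidean and transitive. The strongest is D.

D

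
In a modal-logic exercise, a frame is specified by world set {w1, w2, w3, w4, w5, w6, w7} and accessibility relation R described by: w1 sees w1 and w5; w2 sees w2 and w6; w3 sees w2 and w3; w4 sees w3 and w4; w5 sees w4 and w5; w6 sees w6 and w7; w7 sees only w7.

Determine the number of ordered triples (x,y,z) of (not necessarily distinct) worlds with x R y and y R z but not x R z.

5

Enumerating: (w1,w5,w4), (w2,w6,w7), (w3,w2,w6), (w4,w3,w2), (w5,w4,w3).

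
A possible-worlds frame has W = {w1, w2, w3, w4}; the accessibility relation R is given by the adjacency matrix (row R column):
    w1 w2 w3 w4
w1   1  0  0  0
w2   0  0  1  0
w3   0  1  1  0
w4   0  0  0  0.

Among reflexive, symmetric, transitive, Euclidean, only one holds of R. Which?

symmetric

Reflexive: no — w2 is not related to itself.
Symmetric: yes — every pair in R has its reverse in R.
Transitive: no — w2 R w3 and w3 R w2, but not w2 R w2.
Euclidean: no — w3 R w2 and w3 R w2, but not w2 R w2.
Only symmetric holds.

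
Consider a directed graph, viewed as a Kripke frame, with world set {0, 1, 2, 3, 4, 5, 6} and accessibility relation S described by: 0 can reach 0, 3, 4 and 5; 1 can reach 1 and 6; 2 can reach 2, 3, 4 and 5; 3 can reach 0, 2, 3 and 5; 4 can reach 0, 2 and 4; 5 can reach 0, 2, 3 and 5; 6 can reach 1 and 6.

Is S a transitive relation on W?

Transitive: no — 0 S 3 and 3 S 2, but not 0 S 2.

No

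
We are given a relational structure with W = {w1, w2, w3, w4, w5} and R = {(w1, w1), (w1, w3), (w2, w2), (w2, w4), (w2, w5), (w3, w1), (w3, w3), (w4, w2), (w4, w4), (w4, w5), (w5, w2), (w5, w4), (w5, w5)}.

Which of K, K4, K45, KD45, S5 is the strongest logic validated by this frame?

S5

Transitive (axiom 4): yes — every two-step R-path is closed by a direct edge.
Euclidean (axiom 5): yes — any two successors of a common world are R-related.
Serial (axiom D): yes — every world has a successor (e.g. w1 R w1).
Reflexive (axiom T): yes — every world is R-related to itself.
So F validates K, K4, K45, KD45, S5. The strongest is S5.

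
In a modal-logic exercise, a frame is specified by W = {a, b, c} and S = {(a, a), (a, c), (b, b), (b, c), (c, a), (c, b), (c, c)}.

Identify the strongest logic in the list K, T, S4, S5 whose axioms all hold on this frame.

T

Reflexive (axiom T): yes — every world is S-related to itself.
Transitive (axiom 4): no — a S c and c S b, but not a S b.
Euclidean (axiom 5): no — c S a and c S b, but not a S b.
So F validates K, T; S4 would additionally require S to be transitive. The strongest is T.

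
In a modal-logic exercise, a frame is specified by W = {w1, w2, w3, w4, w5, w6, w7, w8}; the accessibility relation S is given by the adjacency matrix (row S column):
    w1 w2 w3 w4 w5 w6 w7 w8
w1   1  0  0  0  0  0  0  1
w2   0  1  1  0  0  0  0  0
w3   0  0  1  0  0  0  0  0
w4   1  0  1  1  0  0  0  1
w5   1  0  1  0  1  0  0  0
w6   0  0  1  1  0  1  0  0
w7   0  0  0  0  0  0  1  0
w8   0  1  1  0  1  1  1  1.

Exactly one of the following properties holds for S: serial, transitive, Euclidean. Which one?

serial

Serial: yes — every world has a successor (e.g. w1 S w1).
Transitive: no — w1 S w8 and w8 S w2, but not w1 S w2.
Euclidean: no — w4 S w1 and w4 S w3, but not w1 S w3.
Only serial holds.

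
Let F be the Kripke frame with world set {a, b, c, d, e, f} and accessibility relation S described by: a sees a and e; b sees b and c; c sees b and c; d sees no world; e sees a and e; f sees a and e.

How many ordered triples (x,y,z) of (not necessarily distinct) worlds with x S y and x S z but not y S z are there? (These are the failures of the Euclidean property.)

S is Euclidean; there are no such tuples.

0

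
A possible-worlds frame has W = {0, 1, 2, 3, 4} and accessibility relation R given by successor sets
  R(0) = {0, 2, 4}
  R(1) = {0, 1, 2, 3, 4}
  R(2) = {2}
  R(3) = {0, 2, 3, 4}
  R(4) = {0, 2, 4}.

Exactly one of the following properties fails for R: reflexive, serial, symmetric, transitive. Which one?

symmetric

Reflexive: yes — every world is R-related to itself.
Serial: yes — every world has a successor (e.g. 0 R 0).
Symmetric: no — 0 R 2 but not 2 R 0.
Transitive: yes — every two-step R-path is closed by a direct edge.
Only symmetric fails.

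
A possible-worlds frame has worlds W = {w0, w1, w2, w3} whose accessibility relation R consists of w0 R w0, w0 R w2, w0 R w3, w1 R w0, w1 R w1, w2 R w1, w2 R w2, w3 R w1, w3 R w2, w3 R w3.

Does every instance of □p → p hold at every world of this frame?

Yes

Axiom T corresponds to the accessibility relation being reflexive.
Reflexive: yes — every world is R-related to itself.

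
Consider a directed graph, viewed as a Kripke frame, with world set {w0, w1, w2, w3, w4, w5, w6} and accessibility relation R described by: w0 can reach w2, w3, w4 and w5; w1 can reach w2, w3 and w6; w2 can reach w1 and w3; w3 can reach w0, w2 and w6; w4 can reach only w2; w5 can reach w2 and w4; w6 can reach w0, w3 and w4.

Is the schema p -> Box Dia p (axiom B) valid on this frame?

No

The schema B characterises exactly the symmetric frames.
Symmetric: no — w0 R w2 but not w2 R w0.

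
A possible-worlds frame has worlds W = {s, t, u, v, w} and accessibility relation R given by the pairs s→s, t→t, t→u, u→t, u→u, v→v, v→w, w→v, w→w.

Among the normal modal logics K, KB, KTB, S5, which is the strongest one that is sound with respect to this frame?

S5

Symmetric (axiom B): yes — every pair in R has its reverse in R.
Reflexive (axiom T): yes — every world is R-related to itself.
Euclidean (axiom 5): yes — any two successors of a common world are R-related.
So F validates K, KB, KTB, S5. The strongest is S5.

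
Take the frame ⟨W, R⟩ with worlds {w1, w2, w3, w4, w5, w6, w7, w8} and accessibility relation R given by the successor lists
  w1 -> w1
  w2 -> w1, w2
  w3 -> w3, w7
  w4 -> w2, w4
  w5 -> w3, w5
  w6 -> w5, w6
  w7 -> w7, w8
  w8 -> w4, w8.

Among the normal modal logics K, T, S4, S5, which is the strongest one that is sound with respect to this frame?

Reflexive (axiom T): yes — every world is R-related to itself.
Transitive (axiom 4): no — w3 R w7 and w7 R w8, but not w3 R w8.
Euclidean (axiom 5): no — w2 R w1 and w2 R w2, but not w1 R w2.
So F validates K, T; S4 would additionally require R to be transitive. The strongest is T.

T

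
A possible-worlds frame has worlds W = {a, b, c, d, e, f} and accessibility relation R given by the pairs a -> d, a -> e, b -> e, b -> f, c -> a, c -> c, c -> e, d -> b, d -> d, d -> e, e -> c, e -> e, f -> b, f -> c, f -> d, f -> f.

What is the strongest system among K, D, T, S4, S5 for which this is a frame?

D

Serial (axiom D): yes — every world has a successor (e.g. a R d).
Reflexive (axiom T): no — a is not related to itself.
Transitive (axiom 4): no — a R d and d R b, but not a R b.
Euclidean (axiom 5): no — a R e and a R d, but not e R d.
So F validates K, D; T would additionally require R to be reflexive. The strongest is D.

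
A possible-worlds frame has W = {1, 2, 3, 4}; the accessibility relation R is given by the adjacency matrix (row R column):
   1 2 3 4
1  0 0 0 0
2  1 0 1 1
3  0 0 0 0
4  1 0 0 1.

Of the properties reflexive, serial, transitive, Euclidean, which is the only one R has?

transitive

Reflexive: no — 1 is not related to itself.
Serial: no — 1 has no R-successor.
Transitive: yes — every two-step R-path is closed by a direct edge.
Euclidean: no — 2 R 1 and 2 R 3, but not 1 R 3.
Only transitive holds.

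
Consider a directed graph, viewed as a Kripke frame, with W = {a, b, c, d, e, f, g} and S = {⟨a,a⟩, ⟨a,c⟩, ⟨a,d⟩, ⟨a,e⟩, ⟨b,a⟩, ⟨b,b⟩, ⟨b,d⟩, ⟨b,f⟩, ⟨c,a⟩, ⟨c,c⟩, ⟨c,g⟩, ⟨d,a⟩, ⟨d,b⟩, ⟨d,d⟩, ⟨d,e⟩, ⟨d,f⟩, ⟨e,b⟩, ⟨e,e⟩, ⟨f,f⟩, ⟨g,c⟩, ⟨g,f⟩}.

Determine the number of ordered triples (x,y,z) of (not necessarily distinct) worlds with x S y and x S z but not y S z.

27

Enumerating: (a,c,d), (a,c,e), (a,d,c), (a,e,a), (a,e,c), (a,e,d), (b,a,b), (b,a,f), (b,f,a), (b,f,b), (b,f,d), (c,a,g), … and 15 more.
Total: 27.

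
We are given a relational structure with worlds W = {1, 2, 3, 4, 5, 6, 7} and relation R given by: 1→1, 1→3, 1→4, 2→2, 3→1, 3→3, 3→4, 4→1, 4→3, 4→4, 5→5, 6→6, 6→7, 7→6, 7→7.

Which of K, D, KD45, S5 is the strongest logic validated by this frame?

Serial (axiom D): yes — every world has a successor (e.g. 1 R 1).
Euclidean (axiom 5): yes — any two successors of a common world are R-related.
Transitive (axiom 4): yes — every two-step R-path is closed by a direct edge.
Reflexive (axiom T): yes — every world is R-related to itself.
So F validates K, D, KD45, S5. The strongest is S5.

S5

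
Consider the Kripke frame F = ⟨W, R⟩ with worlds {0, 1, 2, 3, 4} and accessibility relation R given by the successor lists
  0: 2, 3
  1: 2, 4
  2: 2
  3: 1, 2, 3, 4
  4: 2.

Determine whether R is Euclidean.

No

Euclidean: no — 0 R 2 and 0 R 3, but not 2 R 3.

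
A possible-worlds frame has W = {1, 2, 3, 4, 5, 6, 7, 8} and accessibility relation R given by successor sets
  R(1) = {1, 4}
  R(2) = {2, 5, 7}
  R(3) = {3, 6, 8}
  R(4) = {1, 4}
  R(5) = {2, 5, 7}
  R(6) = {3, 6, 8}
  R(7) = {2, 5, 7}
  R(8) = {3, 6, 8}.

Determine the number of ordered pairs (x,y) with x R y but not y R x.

0

R is symmetric; there are no such tuples.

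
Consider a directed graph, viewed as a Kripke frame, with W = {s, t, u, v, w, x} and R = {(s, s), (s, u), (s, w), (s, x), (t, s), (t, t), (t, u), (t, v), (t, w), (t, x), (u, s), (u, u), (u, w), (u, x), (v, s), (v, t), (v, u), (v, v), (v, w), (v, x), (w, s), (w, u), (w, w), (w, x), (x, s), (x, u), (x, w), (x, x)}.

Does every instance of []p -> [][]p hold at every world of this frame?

Yes

Axiom 4 corresponds to the accessibility relation being transitive.
Transitive: yes — every two-step R-path is closed by a direct edge.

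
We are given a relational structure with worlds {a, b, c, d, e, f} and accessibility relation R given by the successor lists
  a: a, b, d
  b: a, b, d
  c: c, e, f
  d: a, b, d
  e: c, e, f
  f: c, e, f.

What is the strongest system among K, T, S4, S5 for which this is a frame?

S5

Reflexive (axiom T): yes — every world is R-related to itself.
Transitive (axiom 4): yes — every two-step R-path is closed by a direct edge.
Euclidean (axiom 5): yes — any two successors of a common world are R-related.
So F validates K, T, S4, S5. The strongest is S5.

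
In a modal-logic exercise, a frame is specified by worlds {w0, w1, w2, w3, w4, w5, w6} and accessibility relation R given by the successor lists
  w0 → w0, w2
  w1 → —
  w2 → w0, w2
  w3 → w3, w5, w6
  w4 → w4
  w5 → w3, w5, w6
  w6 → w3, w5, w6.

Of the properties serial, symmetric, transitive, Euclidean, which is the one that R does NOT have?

Serial: no — w1 has no R-successor.
Symmetric: yes — every pair in R has its reverse in R.
Transitive: yes — every two-step R-path is closed by a direct edge.
Euclidean: yes — any two successors of a common world are R-related.
Only serial fails.

serial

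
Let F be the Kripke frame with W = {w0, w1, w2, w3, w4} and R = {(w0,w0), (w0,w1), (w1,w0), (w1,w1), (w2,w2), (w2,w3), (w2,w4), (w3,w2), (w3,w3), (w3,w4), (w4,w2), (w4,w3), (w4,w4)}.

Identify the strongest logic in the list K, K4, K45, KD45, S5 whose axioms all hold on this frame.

S5

Transitive (axiom 4): yes — every two-step R-path is closed by a direct edge.
Euclidean (axiom 5): yes — any two successors of a common world are R-related.
Serial (axiom D): yes — every world has a successor (e.g. w0 R w0).
Reflexive (axiom T): yes — every world is R-related to itself.
So F validates K, K4, K45, KD45, S5. The strongest is S5.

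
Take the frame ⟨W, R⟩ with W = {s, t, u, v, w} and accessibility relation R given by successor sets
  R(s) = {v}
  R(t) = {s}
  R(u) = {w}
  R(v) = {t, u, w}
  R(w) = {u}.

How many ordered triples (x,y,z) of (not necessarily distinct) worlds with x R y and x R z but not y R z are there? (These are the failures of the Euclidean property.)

Enumerating: (s,v,v), (t,s,s), (u,w,w), (v,t,t), (v,t,u), (v,t,w), (v,u,t), (v,u,u), (v,w,t), (v,w,w), (w,u,u).

11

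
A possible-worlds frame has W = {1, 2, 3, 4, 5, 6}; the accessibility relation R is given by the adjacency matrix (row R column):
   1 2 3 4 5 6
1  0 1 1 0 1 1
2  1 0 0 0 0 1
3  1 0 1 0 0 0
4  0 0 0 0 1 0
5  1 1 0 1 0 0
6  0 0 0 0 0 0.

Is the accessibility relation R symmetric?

No

Symmetric: no — 1 R 6 but not 6 R 1.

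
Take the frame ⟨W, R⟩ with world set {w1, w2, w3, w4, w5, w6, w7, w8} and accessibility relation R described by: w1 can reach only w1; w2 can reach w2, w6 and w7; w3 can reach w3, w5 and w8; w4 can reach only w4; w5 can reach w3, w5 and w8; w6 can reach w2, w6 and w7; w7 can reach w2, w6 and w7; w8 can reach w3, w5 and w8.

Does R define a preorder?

Reflexive: yes — every world is R-related to itself.
Transitive: yes — every two-step R-path is closed by a direct edge.
So R is a preorder.

Yes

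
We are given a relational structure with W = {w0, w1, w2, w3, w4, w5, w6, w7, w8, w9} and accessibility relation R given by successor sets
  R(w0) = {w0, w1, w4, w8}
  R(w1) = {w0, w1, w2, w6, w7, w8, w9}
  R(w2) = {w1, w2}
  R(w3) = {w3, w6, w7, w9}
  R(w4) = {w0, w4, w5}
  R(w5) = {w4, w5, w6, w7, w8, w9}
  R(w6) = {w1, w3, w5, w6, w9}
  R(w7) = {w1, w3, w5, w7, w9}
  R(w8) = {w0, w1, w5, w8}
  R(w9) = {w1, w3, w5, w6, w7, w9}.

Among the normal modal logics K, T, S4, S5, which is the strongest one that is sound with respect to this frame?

Reflexive (axiom T): yes — every world is R-related to itself.
Transitive (axiom 4): no — w0 R w1 and w1 R w2, but not w0 R w2.
Euclidean (axiom 5): no — w0 R w1 and w0 R w4, but not w1 R w4.
So F validates K, T; S4 would additionally require R to be transitive. The strongest is T.

T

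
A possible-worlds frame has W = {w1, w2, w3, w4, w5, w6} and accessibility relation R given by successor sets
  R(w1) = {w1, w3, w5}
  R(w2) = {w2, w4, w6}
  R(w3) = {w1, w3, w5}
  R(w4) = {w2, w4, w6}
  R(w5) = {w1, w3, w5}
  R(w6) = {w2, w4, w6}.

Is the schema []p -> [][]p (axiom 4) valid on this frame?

Yes

Axiom 4 corresponds to the accessibility relation being transitive.
Transitive: yes — every two-step R-path is closed by a direct edge.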